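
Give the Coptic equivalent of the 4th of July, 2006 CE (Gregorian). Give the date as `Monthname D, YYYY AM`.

Paoni 27, 1722 AM

Julian Day Number of the source date = 2453921.
Converting JDN 2453921 to the Coptic calendar gives 27 Paoni 1722 AM.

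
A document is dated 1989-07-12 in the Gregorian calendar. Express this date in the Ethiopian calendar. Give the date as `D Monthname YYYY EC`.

5 Hamle 1981 EC

Julian Day Number of the source date = 2447720.
Converting JDN 2447720 to the Ethiopian calendar gives 5 Hamle 1981 EC.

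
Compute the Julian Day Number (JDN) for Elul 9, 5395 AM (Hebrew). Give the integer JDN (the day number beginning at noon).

2318466

Equivalently 23 August 1635 (Gregorian).
JDN 2299161 is 15 October 1582 CE (Gregorian); the target day is +19305 days from there, so JDN = 2318466.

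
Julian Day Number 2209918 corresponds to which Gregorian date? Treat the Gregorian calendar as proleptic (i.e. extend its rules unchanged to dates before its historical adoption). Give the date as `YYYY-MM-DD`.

1338-06-13

Counting from JDN 2299161 = 15 Oct 1582 gives an offset of -89243 days.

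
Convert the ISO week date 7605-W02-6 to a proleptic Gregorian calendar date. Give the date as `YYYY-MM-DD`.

ISO week 1 of 7605 is the week containing the first Thursday of 7605.
Week 2, day 6 (Saturday) lands on 7605-01-15.

7605-01-15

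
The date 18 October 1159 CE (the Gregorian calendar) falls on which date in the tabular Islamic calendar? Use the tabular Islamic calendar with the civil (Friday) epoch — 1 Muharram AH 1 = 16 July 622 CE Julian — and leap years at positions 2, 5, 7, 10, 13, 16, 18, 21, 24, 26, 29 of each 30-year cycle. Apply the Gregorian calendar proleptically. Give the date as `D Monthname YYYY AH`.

26 Ramadan 554 AH

Both dates share Julian Day Number 2144666; in the tabular Islamic calendar that is 26 Ramadan 554 AH.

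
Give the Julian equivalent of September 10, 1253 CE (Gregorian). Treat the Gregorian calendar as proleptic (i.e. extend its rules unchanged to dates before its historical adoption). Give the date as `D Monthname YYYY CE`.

At this point the Julian calendar is 7 days behind the Gregorian.
10 September 1253 Gregorian − 7 days → 3 September 1253 Julian.

3 September 1253 CE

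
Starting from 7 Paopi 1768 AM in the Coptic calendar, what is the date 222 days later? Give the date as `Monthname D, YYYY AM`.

The starting date is JDN 2470463; 2470463 + 222 = 2470685.
JDN 2470685 corresponds to Pashons 19, 1768 AM.

Pashons 19, 1768 AM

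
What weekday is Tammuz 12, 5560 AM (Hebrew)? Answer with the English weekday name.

This is JDN 2378682 (5 July 1800 Gregorian).
JDN 2378682 mod 7 = 5, and JDN 0 was a Monday, so this is a Saturday.

Saturday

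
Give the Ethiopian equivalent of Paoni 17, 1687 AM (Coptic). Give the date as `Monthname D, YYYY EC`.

Sene 17, 1963 EC

Both dates share Julian Day Number 2441127; in the Ethiopian calendar that is 17 Sene 1963 EC.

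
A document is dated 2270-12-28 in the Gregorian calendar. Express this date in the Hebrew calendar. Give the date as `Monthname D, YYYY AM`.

Both dates share Julian Day Number 2550522; in the Hebrew calendar that is 15 Tevet 6031 AM.

Tevet 15, 6031 AM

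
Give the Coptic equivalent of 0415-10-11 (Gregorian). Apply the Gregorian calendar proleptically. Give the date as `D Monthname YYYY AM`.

Both dates share Julian Day Number 1872919; in the Coptic calendar that is 12 Paopi 132 AM.

12 Paopi 132 AM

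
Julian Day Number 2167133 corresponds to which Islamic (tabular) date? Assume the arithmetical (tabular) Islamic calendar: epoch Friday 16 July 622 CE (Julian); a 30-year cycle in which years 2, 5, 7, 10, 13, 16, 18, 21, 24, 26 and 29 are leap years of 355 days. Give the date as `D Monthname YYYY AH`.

JDN 2167133 is 22 April 1221 in the proleptic Gregorian calendar.
In the tabular Islamic calendar that day is 20 Safar 618 AH.

20 Safar 618 AH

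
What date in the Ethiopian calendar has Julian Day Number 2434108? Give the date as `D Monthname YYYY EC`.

27 Megabit 1944 EC

The Gregorian equivalent of JDN 2434108 is 5 April 1952.
In the Ethiopian calendar that day is 27 Megabit 1944 EC.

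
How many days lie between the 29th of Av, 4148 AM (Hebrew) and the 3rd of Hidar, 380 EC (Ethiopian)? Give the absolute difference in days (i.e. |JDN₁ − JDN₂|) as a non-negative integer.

292

JDN of the first date = 1863005.
JDN of the second date = 1862713.
|1862713 − 1863005| = 292.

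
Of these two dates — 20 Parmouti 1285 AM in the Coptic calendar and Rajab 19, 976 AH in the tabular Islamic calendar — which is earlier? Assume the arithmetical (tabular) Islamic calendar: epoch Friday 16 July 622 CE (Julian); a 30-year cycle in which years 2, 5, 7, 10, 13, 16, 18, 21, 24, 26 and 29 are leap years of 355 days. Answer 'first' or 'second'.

First date → JDN 2294240; second date → JDN 2294142.
JDN 2294142 < JDN 2294240, so the second date is earlier.

second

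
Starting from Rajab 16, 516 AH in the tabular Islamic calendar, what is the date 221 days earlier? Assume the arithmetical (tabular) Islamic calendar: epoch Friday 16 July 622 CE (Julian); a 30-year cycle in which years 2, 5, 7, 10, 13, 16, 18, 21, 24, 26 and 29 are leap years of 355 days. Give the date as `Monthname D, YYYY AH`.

Dhu al-Hijjah 2, 515 AH

The starting date is JDN 2131131; 2131131 − 221 = 2130910.
JDN 2130910 corresponds to Dhu al-Hijjah 2, 515 AH.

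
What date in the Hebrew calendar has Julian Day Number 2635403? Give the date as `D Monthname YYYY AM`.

JDN 2635403 is 22 May 2503 in the Gregorian calendar.
In the Hebrew calendar that day is 25 Iyar 6263 AM.

25 Iyar 6263 AM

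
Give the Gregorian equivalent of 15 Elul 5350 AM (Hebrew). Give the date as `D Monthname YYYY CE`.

14 September 1590 CE

Both dates share Julian Day Number 2302052; in the Gregorian calendar that is 14 September 1590 CE.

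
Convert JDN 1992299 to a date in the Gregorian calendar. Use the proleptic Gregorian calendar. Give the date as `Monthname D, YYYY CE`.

August 18, 742 CE

JDN 2451545 is 1 Jan 2000; 1992299 is −459246 days from there.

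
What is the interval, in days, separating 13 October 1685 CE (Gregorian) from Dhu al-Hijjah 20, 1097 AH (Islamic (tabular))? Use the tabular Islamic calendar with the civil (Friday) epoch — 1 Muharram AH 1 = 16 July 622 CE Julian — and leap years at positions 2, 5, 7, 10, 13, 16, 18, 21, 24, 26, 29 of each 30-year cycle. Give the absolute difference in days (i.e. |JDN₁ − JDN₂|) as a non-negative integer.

390

First date → JDN 2336780; second date → JDN 2337170.
The interval is |2336780 − 2337170| = 390 days.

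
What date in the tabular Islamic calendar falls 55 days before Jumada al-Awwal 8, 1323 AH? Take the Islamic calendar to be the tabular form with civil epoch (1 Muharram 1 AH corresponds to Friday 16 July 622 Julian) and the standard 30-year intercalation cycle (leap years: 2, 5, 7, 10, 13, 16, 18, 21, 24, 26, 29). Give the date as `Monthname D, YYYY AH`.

JDN of Jumada al-Awwal 8, 1323 AH = 2417038.
2417038 − 55 = 2416983.
JDN 2416983 in the tabular Islamic calendar is Rabi' al-Awwal 12, 1323 AH.

Rabi' al-Awwal 12, 1323 AH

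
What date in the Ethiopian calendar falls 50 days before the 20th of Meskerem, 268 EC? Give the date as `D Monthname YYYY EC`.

The starting date is JDN 1821762; 1821762 − 50 = 1821712.
JDN 1821712 corresponds to 6 Nehase 267 EC.

6 Nehase 267 EC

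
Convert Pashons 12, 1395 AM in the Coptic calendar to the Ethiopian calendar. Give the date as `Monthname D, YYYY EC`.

The source date corresponds to 17 May 1679 in the Gregorian calendar (JDN 2334439).
That day falls on 12 Ginbot 1671 EC in the Ethiopian calendar.

Ginbot 12, 1671 EC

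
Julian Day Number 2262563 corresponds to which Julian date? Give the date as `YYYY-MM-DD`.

1482-07-24

JDN 2262563 is 2 August 1482 in the proleptic Gregorian calendar.
In the Julian calendar that day is 1482-07-24.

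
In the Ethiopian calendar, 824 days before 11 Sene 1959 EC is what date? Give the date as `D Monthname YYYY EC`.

7 Megabit 1957 EC

The starting date is JDN 2439660; 2439660 − 824 = 2438836.
JDN 2438836 corresponds to 7 Megabit 1957 EC.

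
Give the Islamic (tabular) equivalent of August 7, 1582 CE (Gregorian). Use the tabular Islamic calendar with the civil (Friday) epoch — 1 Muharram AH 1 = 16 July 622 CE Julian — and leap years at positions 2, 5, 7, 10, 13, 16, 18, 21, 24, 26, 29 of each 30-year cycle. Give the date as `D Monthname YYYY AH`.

7 Rajab 990 AH

Both dates share Julian Day Number 2299092; in the tabular Islamic calendar that is 7 Rajab 990 AH.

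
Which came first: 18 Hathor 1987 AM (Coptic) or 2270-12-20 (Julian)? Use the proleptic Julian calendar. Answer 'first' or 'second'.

first

Converting both to JDN: 2550493 vs 2550529; the smaller is the first.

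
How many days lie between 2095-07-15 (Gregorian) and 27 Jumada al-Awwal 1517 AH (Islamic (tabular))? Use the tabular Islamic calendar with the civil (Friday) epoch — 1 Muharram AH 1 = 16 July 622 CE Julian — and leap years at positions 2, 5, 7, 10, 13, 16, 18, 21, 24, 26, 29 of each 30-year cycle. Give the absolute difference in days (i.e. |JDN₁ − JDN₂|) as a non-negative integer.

First date → JDN 2486439; second date → JDN 2485804.
The interval is |2486439 − 2485804| = 635 days.

635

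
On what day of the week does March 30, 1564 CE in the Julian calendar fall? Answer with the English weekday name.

Thursday

In the proleptic Gregorian calendar this is 9 April 1564 (JDN 2292398).
JDN 2292398 mod 7 = 3, and JDN 0 was a Monday, so this is a Thursday.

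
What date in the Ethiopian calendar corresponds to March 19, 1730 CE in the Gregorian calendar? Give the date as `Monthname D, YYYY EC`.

Megabit 12, 1722 EC

Julian Day Number of the source date = 2353007.
Converting JDN 2353007 to the Ethiopian calendar gives 12 Megabit 1722 EC.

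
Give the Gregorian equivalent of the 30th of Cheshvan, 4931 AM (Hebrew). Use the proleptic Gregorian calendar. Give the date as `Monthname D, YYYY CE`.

Julian Day Number of the source date = 2148714.
Converting JDN 2148714 to the Gregorian calendar gives 17 November 1170 CE.

November 17, 1170 CE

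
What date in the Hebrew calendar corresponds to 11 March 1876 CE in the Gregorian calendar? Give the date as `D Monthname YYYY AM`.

Julian Day Number of the source date = 2406325.
Converting JDN 2406325 to the Hebrew calendar gives 15 Adar 5636 AM.

15 Adar 5636 AM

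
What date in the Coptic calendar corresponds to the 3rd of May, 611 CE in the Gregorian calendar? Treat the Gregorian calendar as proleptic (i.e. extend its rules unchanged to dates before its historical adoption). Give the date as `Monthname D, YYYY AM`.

Both dates share Julian Day Number 1944345; in the Coptic calendar that is 5 Pashons 327 AM.

Pashons 5, 327 AM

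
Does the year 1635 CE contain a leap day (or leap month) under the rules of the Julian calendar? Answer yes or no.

1635 mod 4 = 3, so it is a common year in the Julian calendar.

no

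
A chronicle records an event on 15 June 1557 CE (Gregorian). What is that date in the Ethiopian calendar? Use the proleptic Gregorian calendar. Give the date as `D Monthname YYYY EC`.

Julian Day Number of the source date = 2289908.
Converting JDN 2289908 to the Ethiopian calendar gives 11 Sene 1549 EC.

11 Sene 1549 EC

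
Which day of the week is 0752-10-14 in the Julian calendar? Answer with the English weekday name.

This is JDN 1996013 (18 October 752 Gregorian).
JDN 1996013 mod 7 = 5, and JDN 0 was a Monday, so this is a Saturday.

Saturday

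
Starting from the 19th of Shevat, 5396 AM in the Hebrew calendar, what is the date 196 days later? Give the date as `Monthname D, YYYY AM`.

The starting date is JDN 2318622; 2318622 + 196 = 2318818.
JDN 2318818 corresponds to Av 8, 5396 AM.

Av 8, 5396 AM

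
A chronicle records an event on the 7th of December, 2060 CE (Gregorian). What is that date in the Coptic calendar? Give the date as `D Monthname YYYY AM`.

28 Hathor 1777 AM

Both dates share Julian Day Number 2473801; in the Coptic calendar that is 28 Hathor 1777 AM.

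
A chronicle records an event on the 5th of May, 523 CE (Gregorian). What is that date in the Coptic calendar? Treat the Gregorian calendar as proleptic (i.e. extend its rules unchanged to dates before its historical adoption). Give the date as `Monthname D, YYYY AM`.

Both dates share Julian Day Number 1912206; in the Coptic calendar that is 8 Pashons 239 AM.

Pashons 8, 239 AM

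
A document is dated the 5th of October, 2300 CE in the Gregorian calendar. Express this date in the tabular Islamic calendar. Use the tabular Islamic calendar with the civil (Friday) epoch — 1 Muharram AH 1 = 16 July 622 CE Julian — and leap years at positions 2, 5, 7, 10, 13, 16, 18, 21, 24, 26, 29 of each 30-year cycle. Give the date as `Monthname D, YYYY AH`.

Ramadan 20, 1730 AH

Both dates share Julian Day Number 2561395; in the tabular Islamic calendar that is 20 Ramadan 1730 AH.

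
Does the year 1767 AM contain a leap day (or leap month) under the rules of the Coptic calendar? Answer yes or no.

1767 mod 4 = 3; in the Coptic calendar a year is leap when year mod 4 = 3, so it is a leap year.

yes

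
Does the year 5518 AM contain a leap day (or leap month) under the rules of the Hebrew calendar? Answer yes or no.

yes

Hebrew year 5518 is year 8 of its 19-year Metonic cycle; leap years are at positions 3, 6, 8, 11, 14, 17, 19, so it is a leap year (13 months).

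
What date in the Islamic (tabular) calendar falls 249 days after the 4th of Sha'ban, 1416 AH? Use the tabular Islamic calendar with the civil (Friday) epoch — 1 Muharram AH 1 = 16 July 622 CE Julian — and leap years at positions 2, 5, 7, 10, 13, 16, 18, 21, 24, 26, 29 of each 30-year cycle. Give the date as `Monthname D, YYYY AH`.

JDN of the 4th of Sha'ban, 1416 AH = 2450079.
2450079 + 249 = 2450328.
JDN 2450328 in the tabular Islamic calendar is Rabi' al-Thani 17, 1417 AH.

Rabi' al-Thani 17, 1417 AH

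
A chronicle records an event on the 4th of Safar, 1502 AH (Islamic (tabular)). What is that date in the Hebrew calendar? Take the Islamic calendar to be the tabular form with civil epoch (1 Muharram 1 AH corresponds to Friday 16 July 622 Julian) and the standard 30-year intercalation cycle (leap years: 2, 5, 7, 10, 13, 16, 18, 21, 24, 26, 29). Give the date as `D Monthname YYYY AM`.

The source date corresponds to 9 December 2078 in the Gregorian calendar (JDN 2480377).
That day falls on 5 Tevet 5839 AM in the Hebrew calendar.

5 Tevet 5839 AM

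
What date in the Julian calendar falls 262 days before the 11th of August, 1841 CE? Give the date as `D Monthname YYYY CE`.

JDN of the 11th of August, 1841 CE = 2393706.
2393706 − 262 = 2393444.
JDN 2393444 in the Julian calendar is 22 November 1840 CE.

22 November 1840 CE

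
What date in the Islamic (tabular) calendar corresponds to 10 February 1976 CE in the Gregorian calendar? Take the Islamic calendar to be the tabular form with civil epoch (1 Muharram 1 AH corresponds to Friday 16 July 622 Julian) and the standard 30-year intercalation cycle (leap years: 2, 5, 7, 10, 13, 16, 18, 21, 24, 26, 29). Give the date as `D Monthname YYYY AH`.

Both dates share Julian Day Number 2442819; in the tabular Islamic calendar that is 9 Safar 1396 AH.

9 Safar 1396 AH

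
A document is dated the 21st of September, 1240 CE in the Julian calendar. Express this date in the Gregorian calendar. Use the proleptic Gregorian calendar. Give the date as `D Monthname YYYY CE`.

28 September 1240 CE

For dates in this range the Gregorian date is 7 days ahead of the Julian.
21 September 1240 Julian + 7 days → 28 September 1240 Gregorian.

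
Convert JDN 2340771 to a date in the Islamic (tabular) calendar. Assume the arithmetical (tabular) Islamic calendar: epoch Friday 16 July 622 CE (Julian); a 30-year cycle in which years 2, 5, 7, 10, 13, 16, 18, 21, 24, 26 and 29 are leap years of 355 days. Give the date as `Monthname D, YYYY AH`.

Safar 18, 1108 AH

The Gregorian equivalent of JDN 2340771 is 16 September 1696.
In the tabular Islamic calendar that day is Safar 18, 1108 AH.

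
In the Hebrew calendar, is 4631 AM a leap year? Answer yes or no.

yes

Hebrew year 4631 is year 14 of its 19-year Metonic cycle; leap years are at positions 3, 6, 8, 11, 14, 17, 19, so it is a leap year (13 months).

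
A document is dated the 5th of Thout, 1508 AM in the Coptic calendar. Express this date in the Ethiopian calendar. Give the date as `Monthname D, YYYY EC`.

The source date corresponds to 14 September 1791 in the Gregorian calendar (JDN 2375466).
That day falls on 5 Meskerem 1784 EC in the Ethiopian calendar.

Meskerem 5, 1784 EC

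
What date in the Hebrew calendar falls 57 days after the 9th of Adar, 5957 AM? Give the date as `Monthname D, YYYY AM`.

The starting date is JDN 2523555; 2523555 + 57 = 2523612.
JDN 2523612 corresponds to Iyar 7, 5957 AM.

Iyar 7, 5957 AM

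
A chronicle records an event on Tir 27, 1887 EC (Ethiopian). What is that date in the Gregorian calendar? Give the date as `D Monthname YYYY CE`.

3 February 1895 CE

Both dates share Julian Day Number 2413228; in the Gregorian calendar that is 3 February 1895 CE.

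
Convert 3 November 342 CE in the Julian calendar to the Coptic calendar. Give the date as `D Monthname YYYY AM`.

The source date corresponds to 4 November 342 in the proleptic Gregorian calendar (JDN 1846280).
That day falls on 7 Hathor 59 AM in the Coptic calendar.

7 Hathor 59 AM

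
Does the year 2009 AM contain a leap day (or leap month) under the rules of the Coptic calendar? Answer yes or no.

no

2009 mod 4 = 1; in the Coptic calendar a year is leap when year mod 4 = 3, so it is a common year.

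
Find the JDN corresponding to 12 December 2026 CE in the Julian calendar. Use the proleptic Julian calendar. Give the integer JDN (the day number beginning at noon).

2461400

In the Gregorian calendar the same day is 25 December 2026.
JDN 2299161 is 15 October 1582 CE (Gregorian); the target day is +162239 days from there, so JDN = 2461400.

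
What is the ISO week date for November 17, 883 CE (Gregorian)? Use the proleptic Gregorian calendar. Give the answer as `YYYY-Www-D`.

The weekday is Wednesday (ISO weekday 3).
That Wednesday belongs to ISO week 46 of ISO year 883.

0883-W46-3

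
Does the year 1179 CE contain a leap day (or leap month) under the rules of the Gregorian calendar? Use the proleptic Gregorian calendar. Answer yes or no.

no

1179 is not divisible by 4, so it is a common year.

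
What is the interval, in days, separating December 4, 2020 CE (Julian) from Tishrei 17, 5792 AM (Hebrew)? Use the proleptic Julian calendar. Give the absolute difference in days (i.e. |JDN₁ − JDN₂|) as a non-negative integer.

First date → JDN 2459201; second date → JDN 2463144.
The interval is |2459201 − 2463144| = 3943 days.

3943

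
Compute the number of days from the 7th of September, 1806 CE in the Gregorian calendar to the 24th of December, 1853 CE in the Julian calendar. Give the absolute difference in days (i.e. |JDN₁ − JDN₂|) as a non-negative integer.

JDN of the first date = 2380937.
JDN of the second date = 2398224.
|2398224 − 2380937| = 17287.

17287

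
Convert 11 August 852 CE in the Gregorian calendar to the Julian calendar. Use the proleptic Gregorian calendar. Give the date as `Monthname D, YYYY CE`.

The Julian–Gregorian offset here is 4 days (Julian trailing).
11 August 852 Gregorian − 4 days → 7 August 852 Julian.

August 7, 852 CE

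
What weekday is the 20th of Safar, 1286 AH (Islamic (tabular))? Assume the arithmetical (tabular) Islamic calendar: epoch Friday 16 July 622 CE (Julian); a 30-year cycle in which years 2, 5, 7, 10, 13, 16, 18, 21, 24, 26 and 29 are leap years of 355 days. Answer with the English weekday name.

Tuesday

Equivalently 1 June 1869 Gregorian, JDN 2403850.
JDN 2403850 mod 7 = 1, and JDN 0 was a Monday, so this is a Tuesday.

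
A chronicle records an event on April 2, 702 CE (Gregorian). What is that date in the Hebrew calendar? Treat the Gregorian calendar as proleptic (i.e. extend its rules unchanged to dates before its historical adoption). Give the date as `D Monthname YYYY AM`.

26 Nisan 4462 AM

Julian Day Number of the source date = 1977551.
Converting JDN 1977551 to the Hebrew calendar gives 26 Nisan 4462 AM.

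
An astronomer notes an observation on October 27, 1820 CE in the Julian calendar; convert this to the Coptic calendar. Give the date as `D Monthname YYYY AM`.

Julian Day Number of the source date = 2386113.
Converting JDN 2386113 to the Coptic calendar gives 30 Paopi 1537 AM.

30 Paopi 1537 AM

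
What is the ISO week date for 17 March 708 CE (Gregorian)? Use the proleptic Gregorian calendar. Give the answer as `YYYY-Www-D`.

0708-W12-2

The weekday is Tuesday (ISO weekday 2).
That Tuesday belongs to ISO week 12 of ISO year 708.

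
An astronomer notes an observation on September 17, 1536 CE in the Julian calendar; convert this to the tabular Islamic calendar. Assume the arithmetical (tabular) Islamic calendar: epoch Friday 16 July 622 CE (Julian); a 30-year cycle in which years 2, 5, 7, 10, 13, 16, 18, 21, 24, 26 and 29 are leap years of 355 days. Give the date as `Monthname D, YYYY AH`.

The source date corresponds to 27 September 1536 in the proleptic Gregorian calendar (JDN 2282342).
That day falls on 1 Rabi' al-Thani 943 AH in the tabular Islamic calendar.

Rabi' al-Thani 1, 943 AH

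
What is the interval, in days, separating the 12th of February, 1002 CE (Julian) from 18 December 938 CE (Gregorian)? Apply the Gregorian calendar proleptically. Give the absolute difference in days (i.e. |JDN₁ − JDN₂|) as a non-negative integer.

First date → JDN 2087081; second date → JDN 2064009.
The interval is |2087081 − 2064009| = 23072 days.

23072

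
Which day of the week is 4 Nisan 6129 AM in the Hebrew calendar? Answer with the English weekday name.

Equivalently 11 April 2369 Gregorian, JDN 2586420.
2586420 ≡ 4 (mod 7); counting from Monday = 0 gives Friday.

Friday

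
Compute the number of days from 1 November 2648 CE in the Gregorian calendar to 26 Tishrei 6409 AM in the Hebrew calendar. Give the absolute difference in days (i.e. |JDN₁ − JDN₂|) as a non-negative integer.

First date → JDN 2688527; second date → JDN 2688501.
The interval is |2688527 − 2688501| = 26 days.

26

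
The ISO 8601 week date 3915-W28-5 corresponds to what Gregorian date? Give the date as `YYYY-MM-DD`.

3915-07-16

ISO week 1 of 3915 is the week containing the first Thursday of 3915.
Week 28, day 5 (Friday) lands on 3915-07-16.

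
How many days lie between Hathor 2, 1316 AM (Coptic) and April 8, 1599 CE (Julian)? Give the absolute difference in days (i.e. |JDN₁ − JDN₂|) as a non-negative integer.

205

JDN of the first date = 2305395.
JDN of the second date = 2305190.
|2305190 − 2305395| = 205.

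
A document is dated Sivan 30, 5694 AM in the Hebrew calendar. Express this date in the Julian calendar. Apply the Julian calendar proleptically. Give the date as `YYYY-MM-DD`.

1934-05-31

Both dates share Julian Day Number 2427602; in the Julian calendar that is 31 May 1934 CE.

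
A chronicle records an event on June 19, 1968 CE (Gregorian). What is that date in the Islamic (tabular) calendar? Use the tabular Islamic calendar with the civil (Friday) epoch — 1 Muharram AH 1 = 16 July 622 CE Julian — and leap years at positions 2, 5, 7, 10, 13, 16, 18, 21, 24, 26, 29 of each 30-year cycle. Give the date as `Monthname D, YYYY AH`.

Rabi' al-Awwal 22, 1388 AH

Both dates share Julian Day Number 2440027; in the tabular Islamic calendar that is 22 Rabi' al-Awwal 1388 AH.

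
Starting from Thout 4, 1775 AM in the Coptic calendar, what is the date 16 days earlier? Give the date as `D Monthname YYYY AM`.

The starting date is JDN 2472986; 2472986 − 16 = 2472970.
JDN 2472970 corresponds to 23 Mesori 1774 AM.

23 Mesori 1774 AM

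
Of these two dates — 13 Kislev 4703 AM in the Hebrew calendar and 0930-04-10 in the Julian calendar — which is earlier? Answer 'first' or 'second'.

second

The two dates have Julian Day Numbers 2065452 and 2060840 respectively.
Since 2060840 < 2065452, the second date comes first.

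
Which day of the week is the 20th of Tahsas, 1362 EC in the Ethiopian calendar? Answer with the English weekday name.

In the proleptic Gregorian calendar this is 24 December 1369 (JDN 2221435).
Since JDN mod 7 = 6 (0 = Monday), the day is Sunday.

Sunday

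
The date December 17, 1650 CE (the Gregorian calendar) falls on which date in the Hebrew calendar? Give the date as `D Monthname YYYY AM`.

Julian Day Number of the source date = 2324061.
Converting JDN 2324061 to the Hebrew calendar gives 23 Kislev 5411 AM.

23 Kislev 5411 AM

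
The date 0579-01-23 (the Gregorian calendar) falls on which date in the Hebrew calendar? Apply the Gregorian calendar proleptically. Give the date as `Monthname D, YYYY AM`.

Shevat 8, 4339 AM

Julian Day Number of the source date = 1932558.
Converting JDN 1932558 to the Hebrew calendar gives 8 Shevat 4339 AM.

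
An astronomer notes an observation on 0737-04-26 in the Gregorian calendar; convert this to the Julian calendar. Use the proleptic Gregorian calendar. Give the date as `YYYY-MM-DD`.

At this point the Julian calendar is 4 days behind the Gregorian.
26 April 737 Gregorian − 4 days → 22 April 737 Julian.

0737-04-22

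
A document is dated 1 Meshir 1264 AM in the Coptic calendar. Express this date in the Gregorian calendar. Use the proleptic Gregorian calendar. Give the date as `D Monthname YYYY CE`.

6 February 1548 CE

Julian Day Number of the source date = 2286491.
Converting JDN 2286491 to the Gregorian calendar gives 6 February 1548 CE.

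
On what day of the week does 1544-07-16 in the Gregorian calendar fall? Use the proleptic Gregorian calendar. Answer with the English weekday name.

Sunday

2285191 ≡ 6 (mod 7); counting from Monday = 0 gives Sunday.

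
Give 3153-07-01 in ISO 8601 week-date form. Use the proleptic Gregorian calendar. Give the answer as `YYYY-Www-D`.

The weekday is Wednesday (ISO weekday 3).
That Wednesday belongs to ISO week 27 of ISO year 3153.

3153-W27-3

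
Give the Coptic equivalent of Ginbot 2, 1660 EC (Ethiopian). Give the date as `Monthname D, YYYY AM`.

Pashons 2, 1384 AM

Both dates share Julian Day Number 2330412; in the Coptic calendar that is 2 Pashons 1384 AM.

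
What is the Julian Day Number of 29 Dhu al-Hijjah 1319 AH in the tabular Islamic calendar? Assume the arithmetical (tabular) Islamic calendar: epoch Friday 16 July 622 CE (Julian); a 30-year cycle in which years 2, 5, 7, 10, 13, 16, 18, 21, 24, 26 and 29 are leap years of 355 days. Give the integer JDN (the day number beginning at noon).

Equivalently 8 April 1902 (Gregorian).
JDN 2451545 is 1 January 2000 CE (Gregorian); the target day is −35697 days from there, so JDN = 2415848.

2415848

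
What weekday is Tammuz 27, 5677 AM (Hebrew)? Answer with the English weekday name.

This is JDN 2421427 (17 July 1917 Gregorian).
JDN 2421427 mod 7 = 1, and JDN 0 was a Monday, so this is a Tuesday.

Tuesday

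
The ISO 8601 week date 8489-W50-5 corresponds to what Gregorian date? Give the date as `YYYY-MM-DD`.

ISO week 1 of 8489 is the week containing the first Thursday of 8489.
Week 50, day 5 (Friday) lands on 8489-12-16.

8489-12-16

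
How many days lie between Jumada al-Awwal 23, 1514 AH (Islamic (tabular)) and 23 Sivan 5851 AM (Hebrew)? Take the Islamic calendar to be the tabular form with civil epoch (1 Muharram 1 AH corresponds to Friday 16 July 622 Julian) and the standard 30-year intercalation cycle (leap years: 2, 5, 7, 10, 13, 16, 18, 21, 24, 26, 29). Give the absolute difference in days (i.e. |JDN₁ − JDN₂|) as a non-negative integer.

JDN of the first date = 2484737.
JDN of the second date = 2484942.
|2484942 − 2484737| = 205.

205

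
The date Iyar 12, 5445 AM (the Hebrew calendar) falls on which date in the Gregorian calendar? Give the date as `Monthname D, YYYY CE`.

Julian Day Number of the source date = 2336630.
Converting JDN 2336630 to the Gregorian calendar gives 16 May 1685 CE.

May 16, 1685 CE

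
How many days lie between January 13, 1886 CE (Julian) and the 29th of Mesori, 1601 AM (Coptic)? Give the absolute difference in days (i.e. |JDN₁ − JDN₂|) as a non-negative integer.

144

First date → JDN 2409932; second date → JDN 2409788.
The interval is |2409932 − 2409788| = 144 days.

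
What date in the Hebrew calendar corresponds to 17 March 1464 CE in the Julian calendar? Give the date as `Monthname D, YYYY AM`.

Nisan 8, 5224 AM

The source date corresponds to 26 March 1464 in the proleptic Gregorian calendar (JDN 2255860).
That day falls on 8 Nisan 5224 AM in the Hebrew calendar.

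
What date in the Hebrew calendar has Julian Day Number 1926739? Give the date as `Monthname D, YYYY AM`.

Adar 6, 4323 AM

The proleptic Gregorian equivalent of JDN 1926739 is 17 February 563.
In the Hebrew calendar that day is Adar 6, 4323 AM.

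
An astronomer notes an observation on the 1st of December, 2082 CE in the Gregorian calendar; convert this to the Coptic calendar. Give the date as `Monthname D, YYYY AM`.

Hathor 22, 1799 AM

Julian Day Number of the source date = 2481830.
Converting JDN 2481830 to the Coptic calendar gives 22 Hathor 1799 AM.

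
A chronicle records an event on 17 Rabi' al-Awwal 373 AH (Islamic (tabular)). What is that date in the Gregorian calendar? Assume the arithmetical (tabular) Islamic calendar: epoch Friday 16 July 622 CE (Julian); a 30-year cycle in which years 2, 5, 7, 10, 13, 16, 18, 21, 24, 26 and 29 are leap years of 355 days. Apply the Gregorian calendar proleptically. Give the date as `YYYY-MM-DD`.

0983-09-03

Julian Day Number of the source date = 2080339.
Converting JDN 2080339 to the Gregorian calendar gives 3 September 983 CE.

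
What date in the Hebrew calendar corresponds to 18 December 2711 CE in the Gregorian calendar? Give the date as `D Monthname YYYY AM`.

16 Kislev 6472 AM

Julian Day Number of the source date = 2711583.
Converting JDN 2711583 to the Hebrew calendar gives 16 Kislev 6472 AM.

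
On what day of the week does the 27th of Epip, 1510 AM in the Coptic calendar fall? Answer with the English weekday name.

Friday

In the Gregorian calendar this is 1 August 1794 (JDN 2376518).
JDN 2376518 mod 7 = 4, and JDN 0 was a Monday, so this is a Friday.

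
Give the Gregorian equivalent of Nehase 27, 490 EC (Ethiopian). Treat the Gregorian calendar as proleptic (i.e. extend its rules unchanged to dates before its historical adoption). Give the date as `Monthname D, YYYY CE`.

August 21, 498 CE

Both dates share Julian Day Number 1903184; in the Gregorian calendar that is 21 August 498 CE.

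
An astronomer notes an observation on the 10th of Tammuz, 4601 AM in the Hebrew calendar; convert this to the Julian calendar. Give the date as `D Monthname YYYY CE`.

3 July 841 CE

The source date corresponds to 7 July 841 in the proleptic Gregorian calendar (JDN 2028417).
That day falls on 3 July 841 CE in the Julian calendar.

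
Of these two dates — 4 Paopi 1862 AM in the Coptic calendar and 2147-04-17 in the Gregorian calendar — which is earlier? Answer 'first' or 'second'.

first

The two dates have Julian Day Numbers 2504793 and 2505342 respectively.
Since 2504793 < 2505342, the first date comes first.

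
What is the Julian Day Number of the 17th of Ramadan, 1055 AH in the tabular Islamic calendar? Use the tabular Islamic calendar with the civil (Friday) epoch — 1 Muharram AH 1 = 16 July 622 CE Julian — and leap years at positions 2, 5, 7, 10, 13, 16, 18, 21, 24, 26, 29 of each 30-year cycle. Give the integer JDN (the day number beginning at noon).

In the Gregorian calendar the same day is 6 November 1645.
JDN 2400001 is 17 November 1858 CE (Gregorian), MJD 0; the target day is −77807 days from there, so JDN = 2322194.

2322194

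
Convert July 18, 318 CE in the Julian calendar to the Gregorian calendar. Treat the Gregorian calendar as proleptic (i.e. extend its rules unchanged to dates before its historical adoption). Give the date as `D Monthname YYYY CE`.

19 July 318 CE

At this point the Julian calendar is 1 day behind the Gregorian.
18 July 318 Julian + 1 day → 19 July 318 Gregorian.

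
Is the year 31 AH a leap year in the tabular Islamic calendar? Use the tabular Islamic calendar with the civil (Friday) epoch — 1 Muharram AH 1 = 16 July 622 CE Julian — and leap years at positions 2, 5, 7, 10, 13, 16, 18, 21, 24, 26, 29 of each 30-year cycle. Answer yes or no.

no

Year 31 AH is year 1 of its 30-year cycle; leap positions are 2, 5, 7, 10, 13, 16, 18, 21, 24, 26, 29, so it is a common year (354 days).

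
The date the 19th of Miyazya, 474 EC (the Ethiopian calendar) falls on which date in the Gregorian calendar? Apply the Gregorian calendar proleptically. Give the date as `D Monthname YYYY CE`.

Julian Day Number of the source date = 1897212.
Converting JDN 1897212 to the Gregorian calendar gives 15 April 482 CE.

15 April 482 CE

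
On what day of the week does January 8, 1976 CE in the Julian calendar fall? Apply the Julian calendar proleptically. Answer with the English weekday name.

Wednesday

Equivalently 21 January 1976 Gregorian, JDN 2442799.
JDN 2442799 mod 7 = 2, and JDN 0 was a Monday, so this is a Wednesday.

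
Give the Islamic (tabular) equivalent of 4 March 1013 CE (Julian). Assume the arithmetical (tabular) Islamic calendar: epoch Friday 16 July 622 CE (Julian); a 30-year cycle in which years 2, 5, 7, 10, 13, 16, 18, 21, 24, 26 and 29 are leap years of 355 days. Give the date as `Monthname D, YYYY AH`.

Sha'ban 18, 403 AH

Julian Day Number of the source date = 2091119.
Converting JDN 2091119 to the tabular Islamic calendar gives 18 Sha'ban 403 AH.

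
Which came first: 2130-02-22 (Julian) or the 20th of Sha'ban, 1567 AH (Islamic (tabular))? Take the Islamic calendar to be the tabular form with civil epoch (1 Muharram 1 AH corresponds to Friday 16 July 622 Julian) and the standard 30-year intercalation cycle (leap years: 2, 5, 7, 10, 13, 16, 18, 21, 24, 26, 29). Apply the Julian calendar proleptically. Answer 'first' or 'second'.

first

First date → JDN 2499093; second date → JDN 2503604.
JDN 2499093 < JDN 2503604, so the first date is earlier.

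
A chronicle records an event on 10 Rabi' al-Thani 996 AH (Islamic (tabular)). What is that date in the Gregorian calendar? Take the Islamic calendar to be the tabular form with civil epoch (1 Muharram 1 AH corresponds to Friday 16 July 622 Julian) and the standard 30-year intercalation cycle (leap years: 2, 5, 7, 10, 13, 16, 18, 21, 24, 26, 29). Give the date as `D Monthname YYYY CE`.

9 March 1588 CE

Both dates share Julian Day Number 2301133; in the Gregorian calendar that is 9 March 1588 CE.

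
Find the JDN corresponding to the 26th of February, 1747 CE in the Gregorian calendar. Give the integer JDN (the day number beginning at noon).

JDN 2451545 is 1 January 2000 CE (Gregorian); the target day is −92350 days from there, so JDN = 2359195.

2359195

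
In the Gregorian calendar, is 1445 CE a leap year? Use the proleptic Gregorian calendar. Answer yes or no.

1445 is not divisible by 4, so it is a common year.

no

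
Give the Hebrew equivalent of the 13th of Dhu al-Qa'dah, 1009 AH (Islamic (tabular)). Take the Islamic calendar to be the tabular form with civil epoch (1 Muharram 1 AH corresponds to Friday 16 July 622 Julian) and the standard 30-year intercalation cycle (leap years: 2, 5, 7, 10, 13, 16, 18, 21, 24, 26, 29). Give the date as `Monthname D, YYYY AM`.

Both dates share Julian Day Number 2305949; in the Hebrew calendar that is 14 Iyar 5361 AM.

Iyar 14, 5361 AM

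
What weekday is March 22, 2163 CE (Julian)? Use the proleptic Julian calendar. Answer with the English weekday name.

Tuesday

Equivalently 5 April 2163 Gregorian, JDN 2511174.
Since JDN mod 7 = 1 (0 = Monday), the day is Tuesday.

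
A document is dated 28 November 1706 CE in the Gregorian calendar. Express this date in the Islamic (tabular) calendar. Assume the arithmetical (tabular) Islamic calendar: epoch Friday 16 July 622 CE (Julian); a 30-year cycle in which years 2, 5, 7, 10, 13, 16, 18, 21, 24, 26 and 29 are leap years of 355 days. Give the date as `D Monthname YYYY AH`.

21 Sha'ban 1118 AH

Both dates share Julian Day Number 2344495; in the tabular Islamic calendar that is 21 Sha'ban 1118 AH.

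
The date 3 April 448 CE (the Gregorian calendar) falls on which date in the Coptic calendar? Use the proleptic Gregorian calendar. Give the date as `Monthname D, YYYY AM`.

Julian Day Number of the source date = 1884782.
Converting JDN 1884782 to the Coptic calendar gives 7 Parmouti 164 AM.

Parmouti 7, 164 AM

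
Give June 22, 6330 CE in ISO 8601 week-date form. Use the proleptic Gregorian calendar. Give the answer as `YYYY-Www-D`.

6330-W25-7

The weekday is Sunday (ISO weekday 7).
That Sunday belongs to ISO week 25 of ISO year 6330.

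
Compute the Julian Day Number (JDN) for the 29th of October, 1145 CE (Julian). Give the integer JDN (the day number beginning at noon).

In the proleptic Gregorian calendar the same day is 5 November 1145.
JDN 2400001 is 17 November 1858 CE (Gregorian), MJD 0; the target day is −260430 days from there, so JDN = 2139571.

2139571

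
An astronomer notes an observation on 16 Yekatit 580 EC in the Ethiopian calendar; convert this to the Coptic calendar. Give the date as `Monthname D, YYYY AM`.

Meshir 16, 304 AM

The source date corresponds to 13 February 588 in the proleptic Gregorian calendar (JDN 1935866).
That day falls on 16 Meshir 304 AM in the Coptic calendar.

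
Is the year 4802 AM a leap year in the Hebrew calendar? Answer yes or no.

yes

Hebrew year 4802 is year 14 of its 19-year Metonic cycle; leap years are at positions 3, 6, 8, 11, 14, 17, 19, so it is a leap year (13 months).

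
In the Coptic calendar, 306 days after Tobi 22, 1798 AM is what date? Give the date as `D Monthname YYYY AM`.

23 Hathor 1799 AM

The starting date is JDN 2481525; 2481525 + 306 = 2481831.
JDN 2481831 corresponds to 23 Hathor 1799 AM.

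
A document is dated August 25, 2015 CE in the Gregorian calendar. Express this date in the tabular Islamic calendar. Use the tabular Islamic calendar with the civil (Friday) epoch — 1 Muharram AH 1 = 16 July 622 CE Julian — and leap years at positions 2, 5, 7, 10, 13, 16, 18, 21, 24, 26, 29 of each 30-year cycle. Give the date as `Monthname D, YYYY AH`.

Julian Day Number of the source date = 2457260.
Converting JDN 2457260 to the tabular Islamic calendar gives 10 Dhu al-Qa'dah 1436 AH.

Dhu al-Qa'dah 10, 1436 AH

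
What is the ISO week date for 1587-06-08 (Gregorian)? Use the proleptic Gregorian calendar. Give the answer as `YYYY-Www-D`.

1587-W24-1

The weekday is Monday (ISO weekday 1).
That Monday belongs to ISO week 24 of ISO year 1587.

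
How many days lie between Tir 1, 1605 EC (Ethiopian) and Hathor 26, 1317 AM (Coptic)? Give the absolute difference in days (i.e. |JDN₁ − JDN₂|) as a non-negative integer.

4418

JDN of the first date = 2310202.
JDN of the second date = 2305784.
|2305784 − 2310202| = 4418.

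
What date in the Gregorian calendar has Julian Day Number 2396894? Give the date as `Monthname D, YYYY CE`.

May 16, 1850 CE

JDN 2451545 is 1 Jan 2000; 2396894 is −54651 days from there.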